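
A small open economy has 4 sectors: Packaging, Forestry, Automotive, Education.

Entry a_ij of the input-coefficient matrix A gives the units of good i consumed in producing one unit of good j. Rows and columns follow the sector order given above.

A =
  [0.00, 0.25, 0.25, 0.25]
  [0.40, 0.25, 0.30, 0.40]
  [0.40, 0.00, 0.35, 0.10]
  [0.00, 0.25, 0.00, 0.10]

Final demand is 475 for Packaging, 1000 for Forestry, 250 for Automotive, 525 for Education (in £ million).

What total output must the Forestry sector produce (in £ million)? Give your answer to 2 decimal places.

x_2 = 4740.23

I − A =
  [   1.00    -0.25    -0.25    -0.25]
  [  -0.40     0.75    -0.30    -0.40]
  [  -0.40     0.00     0.65    -0.10]
  [   0.00    -0.25     0.00     0.90]
Compute the cofactors C_ij = (−1)^(i+j)·(3×3 minor ij) of I−A; the adjugate is their transpose:
adj(I−A) = Cᵀ =
  [ 0.366250   0.193125   0.230000   0.213125]
  [ 0.342000   0.495000   0.360000   0.355000]
  [ 0.240000   0.140000   0.460000   0.180000]
  [ 0.095000   0.137500   0.100000   0.317500]
det(I−A) = Σ_j (I−A)_1j·C_1j = (1.00)(0.366250) + (-0.25)(0.342000) + (-0.25)(0.240000) + (-0.25)(0.095000) = 0.1970
(I − A)⁻¹ = adj(I−A) / det(I−A) ≈
  [   1.8591     0.9803     1.1675     1.0819]
  [   1.7360     2.5127     1.8274     1.8020]
  [   1.2183     0.7107     2.3350     0.9137]
  [   0.4822     0.6980     0.5076     1.6117]
x = (I − A)⁻¹ d = adj(I−A)·d / det(I−A), with det(I−A) = 0.1970:
  x_1 = (0.366250·475 + 0.193125·1000 + 0.230000·250 + 0.213125·525) / 0.1970 = 536.484375 / 0.1970 ≈ 2723.27
  x_2 = (0.342000·475 + 0.495000·1000 + 0.360000·250 + 0.355000·525) / 0.1970 = 933.825 / 0.1970 ≈ 4740.23
  x_3 = (0.240000·475 + 0.140000·1000 + 0.460000·250 + 0.180000·525) / 0.1970 = 463.50 / 0.1970 ≈ 2352.79
  x_4 = (0.095000·475 + 0.137500·1000 + 0.100000·250 + 0.317500·525) / 0.1970 = 374.3125 / 0.1970 ≈ 1900.06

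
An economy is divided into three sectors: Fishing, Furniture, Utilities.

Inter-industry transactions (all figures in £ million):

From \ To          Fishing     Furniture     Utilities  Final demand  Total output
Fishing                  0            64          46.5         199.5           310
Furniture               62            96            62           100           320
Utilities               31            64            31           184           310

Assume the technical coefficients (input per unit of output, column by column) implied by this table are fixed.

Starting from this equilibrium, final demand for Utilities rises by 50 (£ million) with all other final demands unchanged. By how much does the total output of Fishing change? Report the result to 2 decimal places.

Technical coefficients a_ij = z_ij / X_j:
  a_11 = 0/310 = 0.00, a_21 = 62/310 = 0.20, a_31 = 31/310 = 0.10
  a_12 = 64/320 = 0.20, a_22 = 96/320 = 0.30, a_32 = 64/320 = 0.20
  a_13 = 46.5/310 = 0.15, a_23 = 62/310 = 0.20, a_33 = 31/310 = 0.10
I − A =
  [   1.00    -0.20    -0.15]
  [  -0.20     0.70    -0.20]
  [  -0.10    -0.20     0.90]
Cofactors of I−A, C_ij = (−1)^(i+j)·(minor ij) (rows/columns in the sector order above):
  C_11 = (0.70)(0.90) − (-0.20)(-0.20) = 0.5900
  C_12 = −[(-0.20)(0.90) − (-0.20)(-0.10)] = 0.2000
  C_13 = (-0.20)(-0.20) − (0.70)(-0.10) = 0.1100
  C_21 = −[(-0.20)(0.90) − (-0.15)(-0.20)] = 0.2100
  C_22 = (1.00)(0.90) − (-0.15)(-0.10) = 0.8850
  C_23 = −[(1.00)(-0.20) − (-0.20)(-0.10)] = 0.2200
  C_31 = (-0.20)(-0.20) − (-0.15)(0.70) = 0.1450
  C_32 = −[(1.00)(-0.20) − (-0.15)(-0.20)] = 0.2300
  C_33 = (1.00)(0.70) − (-0.20)(-0.20) = 0.6600
det(I−A) = Σ_j (I−A)_1j·C_1j = (1.00)(0.5900) + (-0.20)(0.2000) + (-0.15)(0.1100) = 0.5335
adj(I−A) = Cᵀ =
  [ 0.5900   0.2100   0.1450]
  [ 0.2000   0.8850   0.2300]
  [ 0.1100   0.2200   0.6600]
(I − A)⁻¹ = adj(I−A) / det(I−A) ≈
  [   1.1059     0.3936     0.2718]
  [   0.3749     1.6589     0.4311]
  [   0.2062     0.4124     1.2371]
Δx = (I − A)⁻¹ Δd with Δd having +50 in the Utilities component and 0 elsewhere.
So Δx_1 = L_13 · (+50), where L_13 = adj(I−A)_13 / det(I−A) = 0.1450 / 0.5335.
Δx_1 = 0.1450 × (+50) / 0.5335 = 7.25 / 0.5335 ≈ 13.59.

Δx_1 = 13.59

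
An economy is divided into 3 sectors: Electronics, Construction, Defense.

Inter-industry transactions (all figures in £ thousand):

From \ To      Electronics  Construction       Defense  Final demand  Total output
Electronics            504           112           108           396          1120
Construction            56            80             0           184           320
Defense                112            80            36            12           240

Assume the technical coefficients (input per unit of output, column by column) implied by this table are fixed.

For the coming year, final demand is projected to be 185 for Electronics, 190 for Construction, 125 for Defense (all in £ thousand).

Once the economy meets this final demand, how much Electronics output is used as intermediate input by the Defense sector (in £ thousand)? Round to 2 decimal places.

z_13 = 149.31

Technical coefficients a_ij = z_ij / X_j:
  a_11 = 504/1120 = 0.45, a_21 = 56/1120 = 0.05, a_31 = 112/1120 = 0.10
  a_12 = 112/320 = 0.35, a_22 = 80/320 = 0.25, a_32 = 80/320 = 0.25
  a_13 = 108/240 = 0.45, a_23 = 0/240 = 0.00, a_33 = 36/240 = 0.15
I − A =
  [   0.55    -0.35    -0.45]
  [  -0.05     0.75     0.00]
  [  -0.10    -0.25     0.85]
Cofactors of I−A, C_ij = (−1)^(i+j)·(minor ij) (rows/columns in the sector order above):
  C_11 = (0.75)(0.85) − (0.00)(-0.25) = 0.6375
  C_12 = −[(-0.05)(0.85) − (0.00)(-0.10)] = 0.0425
  C_13 = (-0.05)(-0.25) − (0.75)(-0.10) = 0.0875
  C_21 = −[(-0.35)(0.85) − (-0.45)(-0.25)] = 0.4100
  C_22 = (0.55)(0.85) − (-0.45)(-0.10) = 0.4225
  C_23 = −[(0.55)(-0.25) − (-0.35)(-0.10)] = 0.1725
  C_31 = (-0.35)(0.00) − (-0.45)(0.75) = 0.3375
  C_32 = −[(0.55)(0.00) − (-0.45)(-0.05)] = 0.0225
  C_33 = (0.55)(0.75) − (-0.35)(-0.05) = 0.3950
det(I−A) = Σ_j (I−A)_1j·C_1j = (0.55)(0.6375) + (-0.35)(0.0425) + (-0.45)(0.0875) = 0.296375
adj(I−A) = Cᵀ =
  [ 0.6375   0.4100   0.3375]
  [ 0.0425   0.4225   0.0225]
  [ 0.0875   0.1725   0.3950]
(I − A)⁻¹ = adj(I−A) / det(I−A) ≈
  [   2.1510     1.3834     1.1388]
  [   0.1434     1.4256     0.0759]
  [   0.2952     0.5820     1.3328]
First solve x = (I − A)⁻¹ d = adj(I−A)·d / det(I−A); in particular x_3 = (0.0875·185 + 0.1725·190 + 0.3950·125) / 0.296375 = 98.3375 / 0.296375 ≈ 331.8009.
Intermediate flow from 1 to 3: z_13 = a_13 · x_3 = 0.45 × 98.3375 / 0.296375 = 44.251875 / 0.296375 ≈ 149.31.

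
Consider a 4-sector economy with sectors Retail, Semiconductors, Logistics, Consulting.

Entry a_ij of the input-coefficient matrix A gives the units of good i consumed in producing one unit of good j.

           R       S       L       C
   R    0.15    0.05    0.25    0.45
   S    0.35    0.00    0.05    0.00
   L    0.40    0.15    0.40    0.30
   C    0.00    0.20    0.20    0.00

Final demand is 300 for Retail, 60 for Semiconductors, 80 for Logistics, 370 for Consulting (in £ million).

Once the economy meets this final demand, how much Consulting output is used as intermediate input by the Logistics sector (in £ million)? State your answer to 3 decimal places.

z_CL = 298.623

I − A =
  [   0.85    -0.05    -0.25    -0.45]
  [  -0.35     1.00    -0.05     0.00]
  [  -0.40    -0.15     0.60    -0.30]
  [   0.00    -0.20    -0.20     1.00]
Compute the cofactors C_ij = (−1)^(i+j)·(3×3 minor ij) of I−A; the adjugate is their transpose:
adj(I−A) = Cᵀ =
  [ 0.529500   0.147000   0.347000   0.342375]
  [ 0.209000   0.323000   0.161500   0.142500]
  [ 0.473500   0.234500   0.801000   0.453375]
  [ 0.136500   0.111500   0.192500   0.379000]
det(I−A) = Σ_j (I−A)_1j·C_1j = (0.85)(0.529500) + (-0.05)(0.209000) + (-0.25)(0.473500) + (-0.45)(0.136500) = 0.259825
(I − A)⁻¹ = adj(I−A) / det(I−A) ≈
  [   2.0379     0.5658     1.3355     1.3177]
  [   0.8044     1.2431     0.6216     0.5484]
  [   1.8224     0.9025     3.0828     1.7449]
  [   0.5254     0.4291     0.7409     1.4587]
First solve x = (I − A)⁻¹ d = adj(I−A)·d / det(I−A); in particular x_L = (0.473500·300 + 0.234500·60 + 0.801000·80 + 0.453375·370) / 0.259825 = 387.94875 / 0.259825 ≈ 1493.11556.
Intermediate flow from C to L: z_CL = a_CL · x_L = 0.20 × 387.94875 / 0.259825 = 77.58975 / 0.259825 ≈ 298.623.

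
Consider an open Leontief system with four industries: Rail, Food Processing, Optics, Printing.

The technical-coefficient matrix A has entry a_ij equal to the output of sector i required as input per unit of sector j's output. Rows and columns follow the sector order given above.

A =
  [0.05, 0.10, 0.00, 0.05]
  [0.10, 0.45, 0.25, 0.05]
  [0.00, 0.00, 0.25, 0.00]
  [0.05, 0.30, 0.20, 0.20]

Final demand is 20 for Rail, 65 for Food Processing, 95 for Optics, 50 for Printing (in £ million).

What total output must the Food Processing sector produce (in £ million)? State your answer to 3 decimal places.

I − A =
  [   0.95    -0.10     0.00    -0.05]
  [  -0.10     0.55    -0.25    -0.05]
  [   0.00     0.00     0.75     0.00]
  [  -0.05    -0.30    -0.20     0.80]
Compute the cofactors C_ij = (−1)^(i+j)·(3×3 minor ij) of I−A; the adjugate is their transpose:
adj(I−A) = Cᵀ =
  [ 0.318750   0.071250   0.030250   0.024375]
  [ 0.061875   0.568125   0.199875   0.039375]
  [ 0.000000   0.000000   0.392625   0.000000]
  [ 0.043125   0.217500   0.175000   0.384375]
det(I−A) = Σ_j (I−A)_1j·C_1j = (0.95)(0.318750) + (-0.10)(0.061875) + (0.00)(0.000000) + (-0.05)(0.043125) = 0.29446875
(I − A)⁻¹ = adj(I−A) / det(I−A) ≈
  [   1.0825     0.2420     0.1027     0.0828]
  [   0.2101     1.9293     0.6788     0.1337]
  [   0.0000     0.0000     1.3333     0.0000]
  [   0.1465     0.7386     0.5943     1.3053]
x = (I − A)⁻¹ d = adj(I−A)·d / det(I−A), with det(I−A) = 0.29446875:
  x_1 = (0.318750·20 + 0.071250·65 + 0.030250·95 + 0.024375·50) / 0.29446875 = 15.09875 / 0.29446875 ≈ 51.275
  x_2 = (0.061875·20 + 0.568125·65 + 0.199875·95 + 0.039375·50) / 0.29446875 = 59.1225 / 0.29446875 ≈ 200.777
  x_3 = (0.000000·20 + 0.000000·65 + 0.392625·95 + 0.000000·50) / 0.29446875 = 37.299375 / 0.29446875 ≈ 126.667
  x_4 = (0.043125·20 + 0.217500·65 + 0.175000·95 + 0.384375·50) / 0.29446875 = 50.84375 / 0.29446875 ≈ 172.663

x_2 = 200.777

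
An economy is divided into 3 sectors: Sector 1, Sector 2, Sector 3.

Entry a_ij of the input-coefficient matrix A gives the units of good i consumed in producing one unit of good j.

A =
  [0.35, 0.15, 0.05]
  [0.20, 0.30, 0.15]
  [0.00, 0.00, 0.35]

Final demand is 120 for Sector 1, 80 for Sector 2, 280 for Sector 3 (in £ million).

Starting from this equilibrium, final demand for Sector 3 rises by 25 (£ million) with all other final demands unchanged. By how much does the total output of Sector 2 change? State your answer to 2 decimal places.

Δx_2 = 9.73

I − A =
  [   0.65    -0.15    -0.05]
  [  -0.20     0.70    -0.15]
  [   0.00     0.00     0.65]
Cofactors of I−A, C_ij = (−1)^(i+j)·(minor ij) (rows/columns in the sector order above):
  C_11 = (0.70)(0.65) − (-0.15)(0.00) = 0.4550
  C_12 = −[(-0.20)(0.65) − (-0.15)(0.00)] = 0.1300
  C_13 = (-0.20)(0.00) − (0.70)(0.00) = 0.0000
  C_21 = −[(-0.15)(0.65) − (-0.05)(0.00)] = 0.0975
  C_22 = (0.65)(0.65) − (-0.05)(0.00) = 0.4225
  C_23 = −[(0.65)(0.00) − (-0.15)(0.00)] = 0.0000
  C_31 = (-0.15)(-0.15) − (-0.05)(0.70) = 0.0575
  C_32 = −[(0.65)(-0.15) − (-0.05)(-0.20)] = 0.1075
  C_33 = (0.65)(0.70) − (-0.15)(-0.20) = 0.4250
det(I−A) = Σ_j (I−A)_1j·C_1j = (0.65)(0.4550) + (-0.15)(0.1300) + (-0.05)(0.0000) = 0.27625
adj(I−A) = Cᵀ =
  [ 0.4550   0.0975   0.0575]
  [ 0.1300   0.4225   0.1075]
  [ 0.0000   0.0000   0.4250]
(I − A)⁻¹ = adj(I−A) / det(I−A) ≈
  [   1.6471     0.3529     0.2081]
  [   0.4706     1.5294     0.3891]
  [   0.0000     0.0000     1.5385]
Δx = (I − A)⁻¹ Δd with Δd having +25 in the Sector 3 component and 0 elsewhere.
So Δx_2 = L_23 · (+25), where L_23 = adj(I−A)_23 / det(I−A) = 0.1075 / 0.27625.
Δx_2 = 0.1075 × (+25) / 0.27625 = 2.6875 / 0.27625 ≈ 9.73.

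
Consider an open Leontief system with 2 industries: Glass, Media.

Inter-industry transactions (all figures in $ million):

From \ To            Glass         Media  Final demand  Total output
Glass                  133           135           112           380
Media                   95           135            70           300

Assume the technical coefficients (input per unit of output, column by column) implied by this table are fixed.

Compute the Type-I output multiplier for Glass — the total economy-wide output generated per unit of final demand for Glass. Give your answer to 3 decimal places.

m_G = 3.265

Technical coefficients a_ij = z_ij / X_j:
  a_GG = 133/380 = 0.35, a_MG = 95/380 = 0.25
  a_GM = 135/300 = 0.45, a_MM = 135/300 = 0.45
I − A =
  [   0.65    -0.45]
  [  -0.25     0.55]
det(I−A) = (0.65)(0.55) − (-0.45)(-0.25) = 0.2450
adj(I−A) = [[0.55, 0.45], [0.25, 0.65]]
(I − A)⁻¹ = adj(I−A) / det(I−A) ≈
  [   2.2449     1.8367]
  [   1.0204     2.6531]
The output multiplier for sector j is the column-j sum of the Leontief inverse (I − A)⁻¹ = adj(I−A) / det(I−A).
Column G of adj(I−A): (0.55, 0.25); det(I−A) = 0.2450.
m_G = (0.55 + 0.25) / 0.2450 = 0.80 / 0.2450 ≈ 3.265.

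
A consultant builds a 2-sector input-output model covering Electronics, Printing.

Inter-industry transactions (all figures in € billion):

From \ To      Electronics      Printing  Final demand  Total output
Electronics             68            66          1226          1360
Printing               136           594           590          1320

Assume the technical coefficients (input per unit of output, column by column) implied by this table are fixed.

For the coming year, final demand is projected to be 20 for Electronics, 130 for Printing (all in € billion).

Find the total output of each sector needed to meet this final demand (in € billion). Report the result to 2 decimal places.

Technical coefficients a_ij = z_ij / X_j:
  a_EE = 68/1360 = 0.05, a_PE = 136/1360 = 0.10
  a_EP = 66/1320 = 0.05, a_PP = 594/1320 = 0.45
I − A =
  [   0.95    -0.05]
  [  -0.10     0.55]
det(I−A) = (0.95)(0.55) − (-0.05)(-0.10) = 0.5175
adj(I−A) = [[0.55, 0.05], [0.10, 0.95]]
(I − A)⁻¹ = adj(I−A) / det(I−A) ≈
  [   1.0628     0.0966]
  [   0.1932     1.8357]
x = (I − A)⁻¹ d = adj(I−A)·d / det(I−A), with det(I−A) = 0.5175:
  x_E = (0.55·20 + 0.05·130) / 0.5175 = 17.50 / 0.5175 ≈ 33.82
  x_P = (0.10·20 + 0.95·130) / 0.5175 = 125.50 / 0.5175 ≈ 242.51

x_E = 33.82, x_P = 242.51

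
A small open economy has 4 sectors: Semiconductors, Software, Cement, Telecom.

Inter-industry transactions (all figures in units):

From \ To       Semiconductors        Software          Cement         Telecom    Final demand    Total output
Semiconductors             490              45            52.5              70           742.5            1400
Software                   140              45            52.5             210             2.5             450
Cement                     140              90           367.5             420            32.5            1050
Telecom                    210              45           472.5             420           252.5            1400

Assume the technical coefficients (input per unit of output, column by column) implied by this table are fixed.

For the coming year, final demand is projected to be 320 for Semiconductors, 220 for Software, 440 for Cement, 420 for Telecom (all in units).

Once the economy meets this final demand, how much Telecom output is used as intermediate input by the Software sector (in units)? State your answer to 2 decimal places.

z_42 = 85.87

Technical coefficients a_ij = z_ij / X_j:
  a_11 = 490/1400 = 0.35, a_21 = 140/1400 = 0.10, a_31 = 140/1400 = 0.10, a_41 = 210/1400 = 0.15
  a_12 = 45/450 = 0.10, a_22 = 45/450 = 0.10, a_32 = 90/450 = 0.20, a_42 = 45/450 = 0.10
  a_13 = 52.5/1050 = 0.05, a_23 = 52.5/1050 = 0.05, a_33 = 367.5/1050 = 0.35, a_43 = 472.5/1050 = 0.45
  a_14 = 70/1400 = 0.05, a_24 = 210/1400 = 0.15, a_34 = 420/1400 = 0.30, a_44 = 420/1400 = 0.30
I − A =
  [   0.65    -0.10    -0.05    -0.05]
  [  -0.10     0.90    -0.05    -0.15]
  [  -0.10    -0.20     0.65    -0.30]
  [  -0.15    -0.10    -0.45     0.70]
Compute the cofactors C_ij = (−1)^(i+j)·(3×3 minor ij) of I−A; the adjugate is their transpose:
adj(I−A) = Cᵀ =
  [ 0.256250   0.048250   0.061500   0.055000]
  [ 0.059125   0.195125   0.073125   0.077375]
  [ 0.123500   0.121000   0.383250   0.199000]
  [ 0.142750   0.116000   0.270000   0.361250]
det(I−A) = Σ_j (I−A)_1j·C_1j = (0.65)(0.256250) + (-0.10)(0.059125) + (-0.05)(0.123500) + (-0.05)(0.142750) = 0.1473375
(I − A)⁻¹ = adj(I−A) / det(I−A) ≈
  [   1.7392     0.3275     0.4174     0.3733]
  [   0.4013     1.3243     0.4963     0.5252]
  [   0.8382     0.8212     2.6012     1.3506]
  [   0.9689     0.7873     1.8325     2.4519]
First solve x = (I − A)⁻¹ d = adj(I−A)·d / det(I−A); in particular x_2 = (0.059125·320 + 0.195125·220 + 0.073125·440 + 0.077375·420) / 0.1473375 = 126.52 / 0.1473375 ≈ 858.7087.
Intermediate flow from 4 to 2: z_42 = a_42 · x_2 = 0.10 × 126.52 / 0.1473375 = 12.652 / 0.1473375 ≈ 85.87.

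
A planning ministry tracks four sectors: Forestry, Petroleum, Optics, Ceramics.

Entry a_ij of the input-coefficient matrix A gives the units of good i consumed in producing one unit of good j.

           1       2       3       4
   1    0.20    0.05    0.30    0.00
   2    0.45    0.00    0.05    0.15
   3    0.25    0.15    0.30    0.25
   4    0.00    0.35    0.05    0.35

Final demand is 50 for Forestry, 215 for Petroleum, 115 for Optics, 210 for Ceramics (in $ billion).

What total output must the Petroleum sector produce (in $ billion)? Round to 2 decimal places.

I − A =
  [   0.80    -0.05    -0.30     0.00]
  [  -0.45     1.00    -0.05    -0.15]
  [  -0.25    -0.15     0.70    -0.25]
  [   0.00    -0.35    -0.05     0.65]
Compute the cofactors C_ij = (−1)^(i+j)·(3×3 minor ij) of I−A; the adjugate is their transpose:
adj(I−A) = Cᵀ =
  [ 0.395375   0.077625   0.181250   0.087625]
  [ 0.209125   0.305250   0.119750   0.116500]
  [ 0.232625   0.156125   0.463375   0.214250]
  [ 0.130500   0.176375   0.100125   0.442375]
det(I−A) = Σ_j (I−A)_1j·C_1j = (0.80)(0.395375) + (-0.05)(0.209125) + (-0.30)(0.232625) + (0.00)(0.130500) = 0.23605625
(I − A)⁻¹ = adj(I−A) / det(I−A) ≈
  [   1.6749     0.3288     0.7678     0.3712]
  [   0.8859     1.2931     0.5073     0.4935]
  [   0.9855     0.6614     1.9630     0.9076]
  [   0.5528     0.7472     0.4242     1.8740]
x = (I − A)⁻¹ d = adj(I−A)·d / det(I−A), with det(I−A) = 0.23605625:
  x_1 = (0.395375·50 + 0.077625·215 + 0.181250·115 + 0.087625·210) / 0.23605625 = 75.703125 / 0.23605625 ≈ 320.70
  x_2 = (0.209125·50 + 0.305250·215 + 0.119750·115 + 0.116500·210) / 0.23605625 = 114.32125 / 0.23605625 ≈ 484.30
  x_3 = (0.232625·50 + 0.156125·215 + 0.463375·115 + 0.214250·210) / 0.23605625 = 143.47875 / 0.23605625 ≈ 607.82
  x_4 = (0.130500·50 + 0.176375·215 + 0.100125·115 + 0.442375·210) / 0.23605625 = 148.85875 / 0.23605625 ≈ 630.61

x_2 = 484.30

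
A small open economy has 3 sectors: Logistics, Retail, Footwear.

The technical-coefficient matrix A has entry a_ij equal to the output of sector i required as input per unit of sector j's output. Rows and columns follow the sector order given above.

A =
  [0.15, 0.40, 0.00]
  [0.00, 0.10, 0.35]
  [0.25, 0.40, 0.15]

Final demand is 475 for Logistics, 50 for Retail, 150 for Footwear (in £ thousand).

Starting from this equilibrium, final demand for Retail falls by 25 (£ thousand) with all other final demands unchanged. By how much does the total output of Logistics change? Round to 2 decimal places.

I − A =
  [   0.85    -0.40     0.00]
  [   0.00     0.90    -0.35]
  [  -0.25    -0.40     0.85]
Cofactors of I−A, C_ij = (−1)^(i+j)·(minor ij) (rows/columns in the sector order above):
  C_11 = (0.90)(0.85) − (-0.35)(-0.40) = 0.6250
  C_12 = −[(0.00)(0.85) − (-0.35)(-0.25)] = 0.0875
  C_13 = (0.00)(-0.40) − (0.90)(-0.25) = 0.2250
  C_21 = −[(-0.40)(0.85) − (0.00)(-0.40)] = 0.3400
  C_22 = (0.85)(0.85) − (0.00)(-0.25) = 0.7225
  C_23 = −[(0.85)(-0.40) − (-0.40)(-0.25)] = 0.4400
  C_31 = (-0.40)(-0.35) − (0.00)(0.90) = 0.1400
  C_32 = −[(0.85)(-0.35) − (0.00)(0.00)] = 0.2975
  C_33 = (0.85)(0.90) − (-0.40)(0.00) = 0.7650
det(I−A) = Σ_j (I−A)_1j·C_1j = (0.85)(0.6250) + (-0.40)(0.0875) + (0.00)(0.2250) = 0.49625
adj(I−A) = Cᵀ =
  [ 0.6250   0.3400   0.1400]
  [ 0.0875   0.7225   0.2975]
  [ 0.2250   0.4400   0.7650]
(I − A)⁻¹ = adj(I−A) / det(I−A) ≈
  [   1.2594     0.6851     0.2821]
  [   0.1763     1.4559     0.5995]
  [   0.4534     0.8866     1.5416]
Δx = (I − A)⁻¹ Δd with Δd having -25 in the Retail component and 0 elsewhere.
So Δx_L = L_LR · (-25), where L_LR = adj(I−A)_LR / det(I−A) = 0.3400 / 0.49625.
Δx_L = 0.3400 × (-25) / 0.49625 = -8.50 / 0.49625 ≈ -17.13.

Δx_L = -17.13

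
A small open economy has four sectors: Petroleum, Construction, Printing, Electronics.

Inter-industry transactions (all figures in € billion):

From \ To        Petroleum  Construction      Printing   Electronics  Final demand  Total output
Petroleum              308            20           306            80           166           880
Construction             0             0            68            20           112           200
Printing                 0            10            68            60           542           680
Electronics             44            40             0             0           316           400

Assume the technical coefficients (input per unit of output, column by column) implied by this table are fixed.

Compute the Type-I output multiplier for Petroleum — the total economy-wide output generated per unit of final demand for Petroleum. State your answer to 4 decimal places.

Technical coefficients a_ij = z_ij / X_j:
  a_11 = 308/880 = 0.35, a_21 = 0/880 = 0.00, a_31 = 0/880 = 0.00, a_41 = 44/880 = 0.05
  a_12 = 20/200 = 0.10, a_22 = 0/200 = 0.00, a_32 = 10/200 = 0.05, a_42 = 40/200 = 0.20
  a_13 = 306/680 = 0.45, a_23 = 68/680 = 0.10, a_33 = 68/680 = 0.10, a_43 = 0/680 = 0.00
  a_14 = 80/400 = 0.20, a_24 = 20/400 = 0.05, a_34 = 60/400 = 0.15, a_44 = 0/400 = 0.00
I − A =
  [   0.65    -0.10    -0.45    -0.20]
  [   0.00     1.00    -0.10    -0.05]
  [   0.00    -0.05     0.90    -0.15]
  [  -0.05    -0.20     0.00     1.00]
Compute the cofactors C_ij = (−1)^(i+j)·(3×3 minor ij) of I−A; the adjugate is their transpose:
adj(I−A) = Cᵀ =
  [ 0.883000   0.162000   0.459500   0.253625]
  [ 0.003000   0.572625   0.065125   0.039000]
  [ 0.007625   0.052250   0.633250   0.099125]
  [ 0.044750   0.122625   0.036000   0.581750]
det(I−A) = Σ_j (I−A)_1j·C_1j = (0.65)(0.883000) + (-0.10)(0.003000) + (-0.45)(0.007625) + (-0.20)(0.044750) = 0.56126875
(I − A)⁻¹ = adj(I−A) / det(I−A) ≈
  [   1.57322     0.28863     0.81868     0.45188]
  [   0.00535     1.02023     0.11603     0.06949]
  [   0.01359     0.09309     1.12825     0.17661]
  [   0.07973     0.21848     0.06414     1.03649]
The output multiplier for sector j is the column-j sum of the Leontief inverse (I − A)⁻¹ = adj(I−A) / det(I−A).
Column 1 of adj(I−A): (0.883000, 0.003000, 0.007625, 0.044750); det(I−A) = 0.56126875.
m_1 = (0.883000 + 0.003000 + 0.007625 + 0.044750) / 0.56126875 = 0.938375 / 0.56126875 ≈ 1.6719.

m_1 = 1.6719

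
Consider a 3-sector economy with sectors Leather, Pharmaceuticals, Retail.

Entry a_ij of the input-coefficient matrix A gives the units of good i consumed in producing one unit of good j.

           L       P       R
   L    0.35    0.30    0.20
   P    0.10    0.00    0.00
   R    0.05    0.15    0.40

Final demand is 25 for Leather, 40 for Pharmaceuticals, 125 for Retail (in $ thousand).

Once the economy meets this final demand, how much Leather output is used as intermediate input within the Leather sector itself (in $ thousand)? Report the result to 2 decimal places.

z_LL = 47.19

I − A =
  [   0.65    -0.30    -0.20]
  [  -0.10     1.00     0.00]
  [  -0.05    -0.15     0.60]
Cofactors of I−A, C_ij = (−1)^(i+j)·(minor ij) (rows/columns in the sector order above):
  C_11 = (1.00)(0.60) − (0.00)(-0.15) = 0.6000
  C_12 = −[(-0.10)(0.60) − (0.00)(-0.05)] = 0.0600
  C_13 = (-0.10)(-0.15) − (1.00)(-0.05) = 0.0650
  C_21 = −[(-0.30)(0.60) − (-0.20)(-0.15)] = 0.2100
  C_22 = (0.65)(0.60) − (-0.20)(-0.05) = 0.3800
  C_23 = −[(0.65)(-0.15) − (-0.30)(-0.05)] = 0.1125
  C_31 = (-0.30)(0.00) − (-0.20)(1.00) = 0.2000
  C_32 = −[(0.65)(0.00) − (-0.20)(-0.10)] = 0.0200
  C_33 = (0.65)(1.00) − (-0.30)(-0.10) = 0.6200
det(I−A) = Σ_j (I−A)_1j·C_1j = (0.65)(0.6000) + (-0.30)(0.0600) + (-0.20)(0.0650) = 0.3590
adj(I−A) = Cᵀ =
  [ 0.6000   0.2100   0.2000]
  [ 0.0600   0.3800   0.0200]
  [ 0.0650   0.1125   0.6200]
(I − A)⁻¹ = adj(I−A) / det(I−A) ≈
  [   1.6713     0.5850     0.5571]
  [   0.1671     1.0585     0.0557]
  [   0.1811     0.3134     1.7270]
First solve x = (I − A)⁻¹ d = adj(I−A)·d / det(I−A); in particular x_L = (0.6000·25 + 0.2100·40 + 0.2000·125) / 0.3590 = 48.40 / 0.3590 ≈ 134.8189.
Intermediate flow from L to L: z_LL = a_LL · x_L = 0.35 × 48.40 / 0.3590 = 16.94 / 0.3590 ≈ 47.19.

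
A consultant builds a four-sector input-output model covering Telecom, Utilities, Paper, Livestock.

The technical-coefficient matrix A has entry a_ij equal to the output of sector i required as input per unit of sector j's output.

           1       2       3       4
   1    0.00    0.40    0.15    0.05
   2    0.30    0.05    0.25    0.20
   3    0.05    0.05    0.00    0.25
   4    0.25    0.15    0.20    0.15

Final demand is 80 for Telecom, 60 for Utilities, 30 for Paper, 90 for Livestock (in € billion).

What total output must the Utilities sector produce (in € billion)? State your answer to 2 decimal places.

I − A =
  [   1.00    -0.40    -0.15    -0.05]
  [  -0.30     0.95    -0.25    -0.20]
  [  -0.05    -0.05     1.00    -0.25]
  [  -0.25    -0.15    -0.20     0.85]
Compute the cofactors C_ij = (−1)^(i+j)·(3×3 minor ij) of I−A; the adjugate is their transpose:
adj(I−A) = Cᵀ =
  [ 0.708000   0.340000   0.229000   0.189000]
  [ 0.318250   0.771250   0.298125   0.287875]
  [ 0.124750   0.121750   0.641375   0.224625]
  [ 0.293750   0.264750   0.270875   0.803125]
det(I−A) = Σ_j (I−A)_1j·C_1j = (1.00)(0.708000) + (-0.40)(0.318250) + (-0.15)(0.124750) + (-0.05)(0.293750) = 0.5473
(I − A)⁻¹ = adj(I−A) / det(I−A) ≈
  [   1.2936     0.6212     0.4184     0.3453]
  [   0.5815     1.4092     0.5447     0.5260]
  [   0.2279     0.2225     1.1719     0.4104]
  [   0.5367     0.4837     0.4949     1.4674]
x = (I − A)⁻¹ d = adj(I−A)·d / det(I−A), with det(I−A) = 0.5473:
  x_1 = (0.708000·80 + 0.340000·60 + 0.229000·30 + 0.189000·90) / 0.5473 = 100.92 / 0.5473 ≈ 184.40
  x_2 = (0.318250·80 + 0.771250·60 + 0.298125·30 + 0.287875·90) / 0.5473 = 106.5875 / 0.5473 ≈ 194.75
  x_3 = (0.124750·80 + 0.121750·60 + 0.641375·30 + 0.224625·90) / 0.5473 = 56.7425 / 0.5473 ≈ 103.68
  x_4 = (0.293750·80 + 0.264750·60 + 0.270875·30 + 0.803125·90) / 0.5473 = 119.7925 / 0.5473 ≈ 218.88

x_2 = 194.75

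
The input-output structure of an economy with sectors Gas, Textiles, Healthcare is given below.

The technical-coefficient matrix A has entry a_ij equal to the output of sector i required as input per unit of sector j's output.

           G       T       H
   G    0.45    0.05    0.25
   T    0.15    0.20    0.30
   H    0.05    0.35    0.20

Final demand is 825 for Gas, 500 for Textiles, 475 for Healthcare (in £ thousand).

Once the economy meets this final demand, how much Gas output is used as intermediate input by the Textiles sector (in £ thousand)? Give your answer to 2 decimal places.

I − A =
  [   0.55    -0.05    -0.25]
  [  -0.15     0.80    -0.30]
  [  -0.05    -0.35     0.80]
Cofactors of I−A, C_ij = (−1)^(i+j)·(minor ij) (rows/columns in the sector order above):
  C_11 = (0.80)(0.80) − (-0.30)(-0.35) = 0.5350
  C_12 = −[(-0.15)(0.80) − (-0.30)(-0.05)] = 0.1350
  C_13 = (-0.15)(-0.35) − (0.80)(-0.05) = 0.0925
  C_21 = −[(-0.05)(0.80) − (-0.25)(-0.35)] = 0.1275
  C_22 = (0.55)(0.80) − (-0.25)(-0.05) = 0.4275
  C_23 = −[(0.55)(-0.35) − (-0.05)(-0.05)] = 0.1950
  C_31 = (-0.05)(-0.30) − (-0.25)(0.80) = 0.2150
  C_32 = −[(0.55)(-0.30) − (-0.25)(-0.15)] = 0.2025
  C_33 = (0.55)(0.80) − (-0.05)(-0.15) = 0.4325
det(I−A) = Σ_j (I−A)_1j·C_1j = (0.55)(0.5350) + (-0.05)(0.1350) + (-0.25)(0.0925) = 0.264375
adj(I−A) = Cᵀ =
  [ 0.5350   0.1275   0.2150]
  [ 0.1350   0.4275   0.2025]
  [ 0.0925   0.1950   0.4325]
(I − A)⁻¹ = adj(I−A) / det(I−A) ≈
  [   2.0236     0.4823     0.8132]
  [   0.5106     1.6170     0.7660]
  [   0.3499     0.7376     1.6359]
First solve x = (I − A)⁻¹ d = adj(I−A)·d / det(I−A); in particular x_T = (0.1350·825 + 0.4275·500 + 0.2025·475) / 0.264375 = 421.3125 / 0.264375 ≈ 1593.6170.
Intermediate flow from G to T: z_GT = a_GT · x_T = 0.05 × 421.3125 / 0.264375 = 21.065625 / 0.264375 ≈ 79.68.

z_GT = 79.68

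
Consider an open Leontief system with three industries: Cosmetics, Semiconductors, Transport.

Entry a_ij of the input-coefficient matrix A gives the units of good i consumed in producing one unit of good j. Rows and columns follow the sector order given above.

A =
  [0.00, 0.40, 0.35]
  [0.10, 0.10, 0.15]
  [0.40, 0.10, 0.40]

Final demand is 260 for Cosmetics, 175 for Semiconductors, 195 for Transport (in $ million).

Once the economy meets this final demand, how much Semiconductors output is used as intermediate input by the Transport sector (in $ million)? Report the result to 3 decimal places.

I − A =
  [   1.00    -0.40    -0.35]
  [  -0.10     0.90    -0.15]
  [  -0.40    -0.10     0.60]
Cofactors of I−A, C_ij = (−1)^(i+j)·(minor ij) (rows/columns in the sector order above):
  C_11 = (0.90)(0.60) − (-0.15)(-0.10) = 0.5250
  C_12 = −[(-0.10)(0.60) − (-0.15)(-0.40)] = 0.1200
  C_13 = (-0.10)(-0.10) − (0.90)(-0.40) = 0.3700
  C_21 = −[(-0.40)(0.60) − (-0.35)(-0.10)] = 0.2750
  C_22 = (1.00)(0.60) − (-0.35)(-0.40) = 0.4600
  C_23 = −[(1.00)(-0.10) − (-0.40)(-0.40)] = 0.2600
  C_31 = (-0.40)(-0.15) − (-0.35)(0.90) = 0.3750
  C_32 = −[(1.00)(-0.15) − (-0.35)(-0.10)] = 0.1850
  C_33 = (1.00)(0.90) − (-0.40)(-0.10) = 0.8600
det(I−A) = Σ_j (I−A)_1j·C_1j = (1.00)(0.5250) + (-0.40)(0.1200) + (-0.35)(0.3700) = 0.3475
adj(I−A) = Cᵀ =
  [ 0.5250   0.2750   0.3750]
  [ 0.1200   0.4600   0.1850]
  [ 0.3700   0.2600   0.8600]
(I − A)⁻¹ = adj(I−A) / det(I−A) ≈
  [   1.5108     0.7914     1.0791]
  [   0.3453     1.3237     0.5324]
  [   1.0647     0.7482     2.4748]
First solve x = (I − A)⁻¹ d = adj(I−A)·d / det(I−A); in particular x_3 = (0.3700·260 + 0.2600·175 + 0.8600·195) / 0.3475 = 309.40 / 0.3475 ≈ 890.35971.
Intermediate flow from 2 to 3: z_23 = a_23 · x_3 = 0.15 × 309.40 / 0.3475 = 46.41 / 0.3475 ≈ 133.554.

z_23 = 133.554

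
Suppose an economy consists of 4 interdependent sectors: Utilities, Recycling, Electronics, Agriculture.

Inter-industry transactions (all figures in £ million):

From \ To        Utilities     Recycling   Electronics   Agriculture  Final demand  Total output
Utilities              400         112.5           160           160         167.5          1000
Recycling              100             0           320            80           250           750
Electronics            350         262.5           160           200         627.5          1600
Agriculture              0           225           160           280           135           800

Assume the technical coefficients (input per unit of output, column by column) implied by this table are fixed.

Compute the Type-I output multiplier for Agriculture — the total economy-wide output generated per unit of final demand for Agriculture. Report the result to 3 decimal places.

Technical coefficients a_ij = z_ij / X_j:
  a_11 = 400/1000 = 0.40, a_21 = 100/1000 = 0.10, a_31 = 350/1000 = 0.35, a_41 = 0/1000 = 0.00
  a_12 = 112.5/750 = 0.15, a_22 = 0/750 = 0.00, a_32 = 262.5/750 = 0.35, a_42 = 225/750 = 0.30
  a_13 = 160/1600 = 0.10, a_23 = 320/1600 = 0.20, a_33 = 160/1600 = 0.10, a_43 = 160/1600 = 0.10
  a_14 = 160/800 = 0.20, a_24 = 80/800 = 0.10, a_34 = 200/800 = 0.25, a_44 = 280/800 = 0.35
I − A =
  [   0.60    -0.15    -0.10    -0.20]
  [  -0.10     1.00    -0.20    -0.10]
  [  -0.35    -0.35     0.90    -0.25]
  [   0.00    -0.30    -0.10     0.65]
Compute the cofactors C_ij = (−1)^(i+j)·(3×3 minor ij) of I−A; the adjugate is their transpose:
adj(I−A) = Cᵀ =
  [ 0.469000   0.175250   0.115000   0.215500]
  [ 0.105000   0.306250   0.092500   0.115000]
  [ 0.247250   0.236625   0.356250   0.249500]
  [ 0.086500   0.177750   0.097500   0.435500]
det(I−A) = Σ_j (I−A)_1j·C_1j = (0.60)(0.469000) + (-0.15)(0.105000) + (-0.10)(0.247250) + (-0.20)(0.086500) = 0.223625
(I − A)⁻¹ = adj(I−A) / det(I−A) ≈
  [   2.0973     0.7837     0.5143     0.9637]
  [   0.4695     1.3695     0.4136     0.5143]
  [   1.1056     1.0581     1.5931     1.1157]
  [   0.3868     0.7949     0.4360     1.9475]
The output multiplier for sector j is the column-j sum of the Leontief inverse (I − A)⁻¹ = adj(I−A) / det(I−A).
Column 4 of adj(I−A): (0.215500, 0.115000, 0.249500, 0.435500); det(I−A) = 0.223625.
m_4 = (0.215500 + 0.115000 + 0.249500 + 0.435500) / 0.223625 = 1.0155 / 0.223625 ≈ 4.541.

m_4 = 4.541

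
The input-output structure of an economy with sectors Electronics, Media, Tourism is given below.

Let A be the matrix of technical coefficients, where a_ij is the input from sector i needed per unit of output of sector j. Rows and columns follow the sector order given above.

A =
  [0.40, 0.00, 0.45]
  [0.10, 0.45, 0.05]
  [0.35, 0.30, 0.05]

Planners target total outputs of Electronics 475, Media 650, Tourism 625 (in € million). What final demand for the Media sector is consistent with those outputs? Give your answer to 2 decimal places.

d_2 = 278.75

I − A =
  [   0.60     0.00    -0.45]
  [  -0.10     0.55    -0.05]
  [  -0.35    -0.30     0.95]
d = (I − A) x:
  d_1 = (+0.60)·475 + (+0.00)·650 + (-0.45)·625 = 3.75
  d_2 = (-0.10)·475 + (+0.55)·650 + (-0.05)·625 = 278.75
  d_3 = (-0.35)·475 + (-0.30)·650 + (+0.95)·625 = 232.50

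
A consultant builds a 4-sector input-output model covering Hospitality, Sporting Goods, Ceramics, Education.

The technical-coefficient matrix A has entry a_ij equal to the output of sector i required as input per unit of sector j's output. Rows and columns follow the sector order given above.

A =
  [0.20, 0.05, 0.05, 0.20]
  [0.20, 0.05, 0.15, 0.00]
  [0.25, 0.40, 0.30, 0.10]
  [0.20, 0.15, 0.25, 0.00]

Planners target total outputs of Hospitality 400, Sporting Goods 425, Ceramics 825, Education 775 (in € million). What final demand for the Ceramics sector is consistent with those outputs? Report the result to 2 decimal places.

d_3 = 230.00

I − A =
  [   0.80    -0.05    -0.05    -0.20]
  [  -0.20     0.95    -0.15     0.00]
  [  -0.25    -0.40     0.70    -0.10]
  [  -0.20    -0.15    -0.25     1.00]
d = (I − A) x:
  d_1 = (+0.80)·400 + (-0.05)·425 + (-0.05)·825 + (-0.20)·775 = 102.50
  d_2 = (-0.20)·400 + (+0.95)·425 + (-0.15)·825 + (+0.00)·775 = 200.00
  d_3 = (-0.25)·400 + (-0.40)·425 + (+0.70)·825 + (-0.10)·775 = 230.00
  d_4 = (-0.20)·400 + (-0.15)·425 + (-0.25)·825 + (+1.00)·775 = 425.00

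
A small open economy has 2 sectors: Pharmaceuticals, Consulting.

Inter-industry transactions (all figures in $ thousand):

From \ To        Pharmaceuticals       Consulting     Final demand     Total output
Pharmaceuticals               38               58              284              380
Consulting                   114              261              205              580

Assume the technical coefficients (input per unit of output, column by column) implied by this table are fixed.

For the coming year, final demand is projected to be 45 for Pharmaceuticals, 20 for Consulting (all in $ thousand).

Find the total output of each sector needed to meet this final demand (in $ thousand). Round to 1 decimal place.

Technical coefficients a_ij = z_ij / X_j:
  a_11 = 38/380 = 0.10, a_21 = 114/380 = 0.30
  a_12 = 58/580 = 0.10, a_22 = 261/580 = 0.45
I − A =
  [   0.90    -0.10]
  [  -0.30     0.55]
det(I−A) = (0.90)(0.55) − (-0.10)(-0.30) = 0.4650
adj(I−A) = [[0.55, 0.10], [0.30, 0.90]]
(I − A)⁻¹ = adj(I−A) / det(I−A) ≈
  [   1.1828     0.2151]
  [   0.6452     1.9355]
x = (I − A)⁻¹ d = adj(I−A)·d / det(I−A), with det(I−A) = 0.4650:
  x_1 = (0.55·45 + 0.10·20) / 0.4650 = 26.75 / 0.4650 ≈ 57.5
  x_2 = (0.30·45 + 0.90·20) / 0.4650 = 31.50 / 0.4650 ≈ 67.7

x_1 = 57.5, x_2 = 67.7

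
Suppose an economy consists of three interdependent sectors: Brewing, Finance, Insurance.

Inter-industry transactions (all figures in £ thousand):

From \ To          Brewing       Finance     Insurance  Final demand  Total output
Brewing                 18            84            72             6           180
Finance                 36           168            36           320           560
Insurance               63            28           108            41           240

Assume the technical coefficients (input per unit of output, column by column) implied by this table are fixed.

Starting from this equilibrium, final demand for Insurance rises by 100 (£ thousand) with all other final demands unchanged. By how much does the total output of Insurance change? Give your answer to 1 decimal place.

Δx_3 = 251.2

Technical coefficients a_ij = z_ij / X_j:
  a_11 = 18/180 = 0.10, a_21 = 36/180 = 0.20, a_31 = 63/180 = 0.35
  a_12 = 84/560 = 0.15, a_22 = 168/560 = 0.30, a_32 = 28/560 = 0.05
  a_13 = 72/240 = 0.30, a_23 = 36/240 = 0.15, a_33 = 108/240 = 0.45
I − A =
  [   0.90    -0.15    -0.30]
  [  -0.20     0.70    -0.15]
  [  -0.35    -0.05     0.55]
Cofactors of I−A, C_ij = (−1)^(i+j)·(minor ij) (rows/columns in the sector order above):
  C_11 = (0.70)(0.55) − (-0.15)(-0.05) = 0.3775
  C_12 = −[(-0.20)(0.55) − (-0.15)(-0.35)] = 0.1625
  C_13 = (-0.20)(-0.05) − (0.70)(-0.35) = 0.2550
  C_21 = −[(-0.15)(0.55) − (-0.30)(-0.05)] = 0.0975
  C_22 = (0.90)(0.55) − (-0.30)(-0.35) = 0.3900
  C_23 = −[(0.90)(-0.05) − (-0.15)(-0.35)] = 0.0975
  C_31 = (-0.15)(-0.15) − (-0.30)(0.70) = 0.2325
  C_32 = −[(0.90)(-0.15) − (-0.30)(-0.20)] = 0.1950
  C_33 = (0.90)(0.70) − (-0.15)(-0.20) = 0.6000
det(I−A) = Σ_j (I−A)_1j·C_1j = (0.90)(0.3775) + (-0.15)(0.1625) + (-0.30)(0.2550) = 0.238875
adj(I−A) = Cᵀ =
  [ 0.3775   0.0975   0.2325]
  [ 0.1625   0.3900   0.1950]
  [ 0.2550   0.0975   0.6000]
(I − A)⁻¹ = adj(I−A) / det(I−A) ≈
  [   1.5803     0.4082     0.9733]
  [   0.6803     1.6327     0.8163]
  [   1.0675     0.4082     2.5118]
Δx = (I − A)⁻¹ Δd with Δd having +100 in the Insurance component and 0 elsewhere.
So Δx_3 = L_33 · (+100), where L_33 = adj(I−A)_33 / det(I−A) = 0.6000 / 0.238875.
Δx_3 = 0.6000 × (+100) / 0.238875 = 60.00 / 0.238875 ≈ 251.2.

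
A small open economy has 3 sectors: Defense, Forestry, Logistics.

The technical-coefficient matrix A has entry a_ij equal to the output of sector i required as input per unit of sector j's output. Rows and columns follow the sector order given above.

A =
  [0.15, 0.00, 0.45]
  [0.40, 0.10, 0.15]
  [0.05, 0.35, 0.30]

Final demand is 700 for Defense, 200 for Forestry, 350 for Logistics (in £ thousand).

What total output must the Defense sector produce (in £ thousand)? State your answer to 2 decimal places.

x_1 = 1416.74

I − A =
  [   0.85     0.00    -0.45]
  [  -0.40     0.90    -0.15]
  [  -0.05    -0.35     0.70]
Cofactors of I−A, C_ij = (−1)^(i+j)·(minor ij) (rows/columns in the sector order above):
  C_11 = (0.90)(0.70) − (-0.15)(-0.35) = 0.5775
  C_12 = −[(-0.40)(0.70) − (-0.15)(-0.05)] = 0.2875
  C_13 = (-0.40)(-0.35) − (0.90)(-0.05) = 0.1850
  C_21 = −[(0.00)(0.70) − (-0.45)(-0.35)] = 0.1575
  C_22 = (0.85)(0.70) − (-0.45)(-0.05) = 0.5725
  C_23 = −[(0.85)(-0.35) − (0.00)(-0.05)] = 0.2975
  C_31 = (0.00)(-0.15) − (-0.45)(0.90) = 0.4050
  C_32 = −[(0.85)(-0.15) − (-0.45)(-0.40)] = 0.3075
  C_33 = (0.85)(0.90) − (0.00)(-0.40) = 0.7650
det(I−A) = Σ_j (I−A)_1j·C_1j = (0.85)(0.5775) + (0.00)(0.2875) + (-0.45)(0.1850) = 0.407625
adj(I−A) = Cᵀ =
  [ 0.5775   0.1575   0.4050]
  [ 0.2875   0.5725   0.3075]
  [ 0.1850   0.2975   0.7650]
(I − A)⁻¹ = adj(I−A) / det(I−A) ≈
  [   1.4167     0.3864     0.9936]
  [   0.7053     1.4045     0.7544]
  [   0.4538     0.7298     1.8767]
x = (I − A)⁻¹ d = adj(I−A)·d / det(I−A), with det(I−A) = 0.407625:
  x_1 = (0.5775·700 + 0.1575·200 + 0.4050·350) / 0.407625 = 577.50 / 0.407625 ≈ 1416.74
  x_2 = (0.2875·700 + 0.5725·200 + 0.3075·350) / 0.407625 = 423.375 / 0.407625 ≈ 1038.64
  x_3 = (0.1850·700 + 0.2975·200 + 0.7650·350) / 0.407625 = 456.75 / 0.407625 ≈ 1120.52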